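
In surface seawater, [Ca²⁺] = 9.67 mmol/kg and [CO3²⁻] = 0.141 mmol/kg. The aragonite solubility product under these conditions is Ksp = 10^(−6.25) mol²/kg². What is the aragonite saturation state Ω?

Ksp = 10^(−6.25) = 5.623×10^-7
Ω = [Ca²⁺][CO3²⁻]/Ksp = (9.67×10^-3)(0.141×10^-3) / 5.623×10^-7 = 2.42

Ω = 2.42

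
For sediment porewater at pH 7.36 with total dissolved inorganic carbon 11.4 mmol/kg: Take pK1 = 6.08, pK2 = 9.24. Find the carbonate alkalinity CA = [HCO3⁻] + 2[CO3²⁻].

CA = 11.0 mmol/kg

CA = [HCO3⁻] + 2[CO3²⁻] = (α₁ + 2α₂)·DIC
At pH 7.36: [H⁺]/K1 = 10^-1.28 = 0.052481, K2/[H⁺] = 10^-1.88 = 0.013183
α₁ = 1/(1 + 0.052481 + 0.013183) = 1/1.0657 = 0.9384; α₂ = α₁·K2/[H⁺] = 0.01237
α₁ + 2α₂ = 0.9631
CA = 0.9631 × 11.4 = 11.0 mmol/kg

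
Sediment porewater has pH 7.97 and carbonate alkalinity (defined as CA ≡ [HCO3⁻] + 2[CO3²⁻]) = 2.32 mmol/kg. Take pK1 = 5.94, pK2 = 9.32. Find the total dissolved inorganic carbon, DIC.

DIC = 2.24 mmol/kg

CA = [HCO3⁻] + 2[CO3²⁻] = (α₁ + 2α₂)·DIC
At pH 7.97: [H⁺]/K1 = 10^-2.03 = 0.0093325, K2/[H⁺] = 10^-1.35 = 0.044668
α₁ = 1/(1 + 0.0093325 + 0.044668) = 1/1.0540 = 0.9488; α₂ = α₁·K2/[H⁺] = 0.04238
α₁ + 2α₂ = 1.0335
DIC = CA / (α₁ + 2α₂) = 2.32 / 1.0335 = 2.24 mmol/kg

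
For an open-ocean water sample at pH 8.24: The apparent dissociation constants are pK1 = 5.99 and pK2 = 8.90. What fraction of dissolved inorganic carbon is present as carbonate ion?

α₂ = 0.179

α₂ = 1 / (1 + [H⁺]/K2 + [H⁺]²/(K1K2)) = 1 / (1 + 10^+0.66 + 10^-1.59)
   = 1 / (1 + 4.5709 + 0.025704) = 1/5.5966 = 0.1787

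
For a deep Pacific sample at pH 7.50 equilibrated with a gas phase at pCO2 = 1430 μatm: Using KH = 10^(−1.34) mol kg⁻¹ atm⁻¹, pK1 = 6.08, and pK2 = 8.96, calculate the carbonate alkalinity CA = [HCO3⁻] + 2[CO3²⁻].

CA = 1.84 mmol/kg

[CO2*] = KH · pCO2 = 10^(−1.34) × 1430×10^-6 = 6.536×10^-5 mol/kg
α₀ = 1/(1 + K1/[H⁺] + K1K2/[H⁺]²) = 1/(1 + 10^+1.42 + 10^-0.04) = 0.03544
DIC = [CO2*]/α₀ = 6.536×10^-5 / 0.03544 = 1.844 mmol/kg
CA = (α₁ + 2α₂)·DIC = (0.9322 + 2×0.03232) × 1.844 = 1.84 mmol/kg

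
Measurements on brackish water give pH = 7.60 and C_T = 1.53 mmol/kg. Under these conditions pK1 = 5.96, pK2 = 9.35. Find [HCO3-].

α₁ = 1 / (1 + [H⁺]/K1 + K2/[H⁺]) = 1 / (1 + 10^-1.64 + 10^-1.75)
   = 1 / (1 + 0.022909 + 0.017783) = 1/1.0407 = 0.9609
[HCO3⁻] = α₁ × DIC = 0.9609 × 1.53 = 1.47 mmol/kg

[HCO3⁻] = 1.47 mmol/kg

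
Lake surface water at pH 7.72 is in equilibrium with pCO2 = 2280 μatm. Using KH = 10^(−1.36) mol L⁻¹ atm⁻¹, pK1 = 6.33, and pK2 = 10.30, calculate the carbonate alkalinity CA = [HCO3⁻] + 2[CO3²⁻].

CA = 2.46 mmol/L

[CO2*] = KH · pCO2 = 10^(−1.36) × 2280×10^-6 = 9.953×10^-5 mol/L
α₀ = 1/(1 + K1/[H⁺] + K1K2/[H⁺]²) = 1/(1 + 10^+1.39 + 10^-1.19) = 0.03904
DIC = [CO2*]/α₀ = 9.953×10^-5 / 0.03904 = 2.549 mmol/L
CA = (α₁ + 2α₂)·DIC = (0.9584 + 2×0.002521) × 2.549 = 2.46 mmol/L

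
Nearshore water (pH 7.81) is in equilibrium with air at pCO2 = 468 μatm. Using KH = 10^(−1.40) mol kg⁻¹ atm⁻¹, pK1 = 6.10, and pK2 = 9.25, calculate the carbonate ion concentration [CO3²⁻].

[CO3²⁻] = 0.0347 mmol/kg

[CO2*] = KH · pCO2 = 10^(−1.40) × 468×10^-6 = 1.863×10^-5 mol/kg
α₀ = 1/(1 + K1/[H⁺] + K1K2/[H⁺]²) = 1/(1 + 10^+1.71 + 10^+0.27) = 0.01847
DIC = [CO2*]/α₀ = 1.863×10^-5 / 0.01847 = 1.009 mmol/kg
[CO3²⁻] = α₂·DIC; α₂ = 0.03439, so [CO3²⁻] = 0.03439 × 1.009 = 0.0347 mmol/kg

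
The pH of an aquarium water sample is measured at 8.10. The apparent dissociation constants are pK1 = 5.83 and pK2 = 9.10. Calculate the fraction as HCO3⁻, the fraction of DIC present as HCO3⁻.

α₁ = 0.905

α₁ = 1 / (1 + [H⁺]/K1 + K2/[H⁺]) = 1 / (1 + 10^-2.27 + 10^-1.00)
   = 1 / (1 + 0.0053703 + 0.10000) = 1/1.1054 = 0.9047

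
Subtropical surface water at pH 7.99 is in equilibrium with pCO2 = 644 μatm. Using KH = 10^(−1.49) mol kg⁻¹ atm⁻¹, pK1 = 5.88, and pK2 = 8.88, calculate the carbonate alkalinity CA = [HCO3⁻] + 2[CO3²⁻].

CA = 3.38 mmol/kg

[CO2*] = KH · pCO2 = 10^(−1.49) × 644×10^-6 = 2.084×10^-5 mol/kg
α₀ = 1/(1 + K1/[H⁺] + K1K2/[H⁺]²) = 1/(1 + 10^+2.11 + 10^+1.22) = 0.006830
DIC = [CO2*]/α₀ = 2.084×10^-5 / 0.006830 = 3.051 mmol/kg
CA = (α₁ + 2α₂)·DIC = (0.8798 + 2×0.1133) × 3.051 = 3.38 mmol/kg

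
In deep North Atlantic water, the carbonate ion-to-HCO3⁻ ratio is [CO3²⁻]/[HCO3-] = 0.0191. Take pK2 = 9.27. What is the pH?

From K2 = [H⁺][CO3²⁻]/[HCO3-]:  pH = pK2 + log₁₀([CO3²⁻]/[HCO3-])
log₁₀(0.0191) = -1.719
pH = 9.27 + (-1.719) = 7.55

pH = 7.55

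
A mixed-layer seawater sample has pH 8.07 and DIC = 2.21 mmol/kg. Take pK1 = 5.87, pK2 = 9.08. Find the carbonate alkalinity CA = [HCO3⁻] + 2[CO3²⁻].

CA = [HCO3⁻] + 2[CO3²⁻] = (α₁ + 2α₂)·DIC
At pH 8.07: [H⁺]/K1 = 10^-2.20 = 0.0063096, K2/[H⁺] = 10^-1.01 = 0.097724
α₁ = 1/(1 + 0.0063096 + 0.097724) = 1/1.1040 = 0.9058; α₂ = α₁·K2/[H⁺] = 0.08852
α₁ + 2α₂ = 1.0828
CA = 1.0828 × 2.21 = 2.39 mmol/kg

CA = 2.39 mmol/kg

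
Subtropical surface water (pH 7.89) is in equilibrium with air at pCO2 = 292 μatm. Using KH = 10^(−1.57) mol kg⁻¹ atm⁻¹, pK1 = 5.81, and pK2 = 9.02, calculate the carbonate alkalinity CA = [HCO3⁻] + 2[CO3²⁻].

CA = 1.08 mmol/kg

[CO2*] = KH · pCO2 = 10^(−1.57) × 292×10^-6 = 7.859×10^-6 mol/kg
α₀ = 1/(1 + K1/[H⁺] + K1K2/[H⁺]²) = 1/(1 + 10^+2.08 + 10^+0.95) = 0.007684
DIC = [CO2*]/α₀ = 7.859×10^-6 / 0.007684 = 1.023 mmol/kg
CA = (α₁ + 2α₂)·DIC = (0.9238 + 2×0.06848) × 1.023 = 1.08 mmol/kg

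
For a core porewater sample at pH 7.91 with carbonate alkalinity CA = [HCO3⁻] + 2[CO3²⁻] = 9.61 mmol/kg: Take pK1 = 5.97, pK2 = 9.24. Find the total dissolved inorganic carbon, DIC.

DIC = 9.30 mmol/kg

CA = [HCO3⁻] + 2[CO3²⁻] = (α₁ + 2α₂)·DIC
At pH 7.91: [H⁺]/K1 = 10^-1.94 = 0.011482, K2/[H⁺] = 10^-1.33 = 0.046774
α₁ = 1/(1 + 0.011482 + 0.046774) = 1/1.0583 = 0.9450; α₂ = α₁·K2/[H⁺] = 0.04420
α₁ + 2α₂ = 1.0333
DIC = CA / (α₁ + 2α₂) = 9.61 / 1.0333 = 9.30 mmol/kg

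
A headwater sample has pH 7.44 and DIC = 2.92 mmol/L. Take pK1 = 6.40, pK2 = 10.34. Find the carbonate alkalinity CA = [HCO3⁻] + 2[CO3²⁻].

CA = [HCO3⁻] + 2[CO3²⁻] = (α₁ + 2α₂)·DIC
At pH 7.44: [H⁺]/K1 = 10^-1.04 = 0.091201, K2/[H⁺] = 10^-2.90 = 0.0012589
α₁ = 1/(1 + 0.091201 + 0.0012589) = 1/1.0925 = 0.9154; α₂ = α₁·K2/[H⁺] = 0.001152
α₁ + 2α₂ = 0.9177
CA = 0.9177 × 2.92 = 2.68 mmol/L

CA = 2.68 mmol/L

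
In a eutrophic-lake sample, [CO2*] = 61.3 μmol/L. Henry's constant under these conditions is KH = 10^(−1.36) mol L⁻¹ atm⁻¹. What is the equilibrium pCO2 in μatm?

KH = 10^(−1.36) = 4.365×10^-2 mol L⁻¹ atm⁻¹
pCO2 = [CO2*]/KH = 61.3×10^-6 / 4.365×10^-2 = 1.40×10^-3 atm = 1400 μatm

pCO2 = 1400 μatm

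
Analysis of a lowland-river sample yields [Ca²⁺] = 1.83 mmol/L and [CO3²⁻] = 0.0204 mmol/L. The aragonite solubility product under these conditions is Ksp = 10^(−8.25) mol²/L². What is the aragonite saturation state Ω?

Ksp = 10^(−8.25) = 5.623×10^-9
Ω = [Ca²⁺][CO3²⁻]/Ksp = (1.83×10^-3)(0.0204×10^-3) / 5.623×10^-9 = 6.64

Ω = 6.64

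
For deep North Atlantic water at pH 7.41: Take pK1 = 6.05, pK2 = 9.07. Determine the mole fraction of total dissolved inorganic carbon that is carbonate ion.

α₂ = 1 / (1 + [H⁺]/K2 + [H⁺]²/(K1K2)) = 1 / (1 + 10^+1.66 + 10^+0.30)
   = 1 / (1 + 45.709 + 1.9953) = 1/48.704 = 0.02053

α₂ = 0.0205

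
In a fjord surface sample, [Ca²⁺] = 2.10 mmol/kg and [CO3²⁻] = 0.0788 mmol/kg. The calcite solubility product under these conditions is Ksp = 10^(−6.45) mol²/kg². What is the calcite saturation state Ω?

Ksp = 10^(−6.45) = 3.548×10^-7
Ω = [Ca²⁺][CO3²⁻]/Ksp = (2.10×10^-3)(0.0788×10^-3) / 3.548×10^-7 = 0.466

Ω = 0.466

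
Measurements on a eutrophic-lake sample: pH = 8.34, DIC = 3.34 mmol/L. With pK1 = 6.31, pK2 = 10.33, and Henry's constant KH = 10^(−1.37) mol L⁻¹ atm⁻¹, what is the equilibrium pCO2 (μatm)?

α₀ = 1 / (1 + K1/[H⁺] + K1K2/[H⁺]²) = 1 / (1 + 10^+2.03 + 10^+0.04)
   = 1 / (1 + 107.15 + 1.0965) = 1/109.25 = 0.009153
[CO2*] = α₀ × DIC = 0.009153 × 3.34 = 0.03057 mmol/L
pCO2 = [CO2*]/KH = 3.057×10^-5 / 4.266×10^-2 = 717 μatm

pCO2 = 717 μatm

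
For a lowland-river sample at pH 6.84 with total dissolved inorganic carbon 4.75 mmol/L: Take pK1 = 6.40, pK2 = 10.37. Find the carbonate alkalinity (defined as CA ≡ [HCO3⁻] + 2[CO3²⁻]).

CA = 3.49 mmol/L

CA = [HCO3⁻] + 2[CO3²⁻] = (α₁ + 2α₂)·DIC
At pH 6.84: [H⁺]/K1 = 10^-0.44 = 0.36308, K2/[H⁺] = 10^-3.53 = 0.00029512
α₁ = 1/(1 + 0.36308 + 0.00029512) = 1/1.3634 = 0.7335; α₂ = α₁·K2/[H⁺] = 0.0002165
α₁ + 2α₂ = 0.7339
CA = 0.7339 × 4.75 = 3.49 mmol/L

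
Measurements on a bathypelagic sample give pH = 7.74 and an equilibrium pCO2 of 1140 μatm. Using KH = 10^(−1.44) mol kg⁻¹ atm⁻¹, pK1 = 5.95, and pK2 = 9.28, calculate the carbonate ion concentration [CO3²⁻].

[CO3²⁻] = 0.0736 mmol/kg

[CO2*] = KH · pCO2 = 10^(−1.44) × 1140×10^-6 = 4.139×10^-5 mol/kg
α₀ = 1/(1 + K1/[H⁺] + K1K2/[H⁺]²) = 1/(1 + 10^+1.79 + 10^+0.25) = 0.01552
DIC = [CO2*]/α₀ = 4.139×10^-5 / 0.01552 = 2.667 mmol/kg
[CO3²⁻] = α₂·DIC; α₂ = 0.02760, so [CO3²⁻] = 0.02760 × 2.667 = 0.0736 mmol/kg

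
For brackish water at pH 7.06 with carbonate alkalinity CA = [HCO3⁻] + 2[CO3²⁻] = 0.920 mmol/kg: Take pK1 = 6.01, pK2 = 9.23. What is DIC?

CA = [HCO3⁻] + 2[CO3²⁻] = (α₁ + 2α₂)·DIC
At pH 7.06: [H⁺]/K1 = 10^-1.05 = 0.089125, K2/[H⁺] = 10^-2.17 = 0.0067608
α₁ = 1/(1 + 0.089125 + 0.0067608) = 1/1.0959 = 0.9125; α₂ = α₁·K2/[H⁺] = 0.006169
α₁ + 2α₂ = 0.9248
DIC = CA / (α₁ + 2α₂) = 0.920 / 0.9248 = 0.995 mmol/kg

DIC = 0.995 mmol/kg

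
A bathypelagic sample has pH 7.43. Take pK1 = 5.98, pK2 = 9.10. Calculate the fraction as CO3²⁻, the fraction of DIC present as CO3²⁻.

α₂ = 0.0202

α₂ = 1 / (1 + [H⁺]/K2 + [H⁺]²/(K1K2)) = 1 / (1 + 10^+1.67 + 10^+0.22)
   = 1 / (1 + 46.774 + 1.6596) = 1/49.433 = 0.02023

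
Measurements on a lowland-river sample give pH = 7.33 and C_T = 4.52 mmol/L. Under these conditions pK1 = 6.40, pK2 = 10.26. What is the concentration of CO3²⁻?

[CO3²⁻] = 4.75 μmol/L

α₂ = 1 / (1 + [H⁺]/K2 + [H⁺]²/(K1K2)) = 1 / (1 + 10^+2.93 + 10^+2.00)
   = 1 / (1 + 851.14 + 100.00) = 1/952.14 = 0.001050
[CO3²⁻] = α₂ × DIC = 0.001050 × 4.52 = 0.00475 mmol/L = 4.75 μmol/L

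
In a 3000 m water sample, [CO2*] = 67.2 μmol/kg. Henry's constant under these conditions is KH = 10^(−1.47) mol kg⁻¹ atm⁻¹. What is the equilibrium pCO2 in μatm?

KH = 10^(−1.47) = 3.388×10^-2 mol kg⁻¹ atm⁻¹
pCO2 = [CO2*]/KH = 67.2×10^-6 / 3.388×10^-2 = 1.98×10^-3 atm = 1980 μatm

pCO2 = 1980 μatm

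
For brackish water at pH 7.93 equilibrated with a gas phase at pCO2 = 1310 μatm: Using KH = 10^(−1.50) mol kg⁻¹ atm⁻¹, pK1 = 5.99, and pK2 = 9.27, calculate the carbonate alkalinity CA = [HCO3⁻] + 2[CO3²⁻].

CA = 3.94 mmol/kg

[CO2*] = KH · pCO2 = 10^(−1.50) × 1310×10^-6 = 4.143×10^-5 mol/kg
α₀ = 1/(1 + K1/[H⁺] + K1K2/[H⁺]²) = 1/(1 + 10^+1.94 + 10^+0.60) = 0.01086
DIC = [CO2*]/α₀ = 4.143×10^-5 / 0.01086 = 3.814 mmol/kg
CA = (α₁ + 2α₂)·DIC = (0.9459 + 2×0.04324) × 3.814 = 3.94 mmol/kg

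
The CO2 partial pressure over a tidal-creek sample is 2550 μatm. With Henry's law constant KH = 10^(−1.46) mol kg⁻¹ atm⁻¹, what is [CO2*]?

[CO2*] = 88.4 μmol/kg

KH = 10^(−1.46) = 3.467×10^-2 mol kg⁻¹ atm⁻¹
[CO2*] = KH · pCO2 = 3.467×10^-2 × 2550×10^-6 atm = 8.84×10^-5 mol/kg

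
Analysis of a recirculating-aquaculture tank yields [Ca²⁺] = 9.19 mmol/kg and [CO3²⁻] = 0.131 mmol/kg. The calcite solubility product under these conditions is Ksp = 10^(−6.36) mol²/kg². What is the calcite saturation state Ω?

Ksp = 10^(−6.36) = 4.365×10^-7
Ω = [Ca²⁺][CO3²⁻]/Ksp = (9.19×10^-3)(0.131×10^-3) / 4.365×10^-7 = 2.76

Ω = 2.76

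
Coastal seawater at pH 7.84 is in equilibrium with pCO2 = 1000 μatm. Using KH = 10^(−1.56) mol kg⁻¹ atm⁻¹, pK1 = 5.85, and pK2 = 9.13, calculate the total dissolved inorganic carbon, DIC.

[CO2*] = KH · pCO2 = 10^(−1.56) × 1000×10^-6 = 2.754×10^-5 mol/kg
α₀ = 1/(1 + K1/[H⁺] + K1K2/[H⁺]²) = 1/(1 + 10^+1.99 + 10^+0.70) = 0.009640
DIC = [CO2*]/α₀ = 2.754×10^-5 / 0.009640 = 2.86 mmol/kg

DIC = 2.86 mmol/kg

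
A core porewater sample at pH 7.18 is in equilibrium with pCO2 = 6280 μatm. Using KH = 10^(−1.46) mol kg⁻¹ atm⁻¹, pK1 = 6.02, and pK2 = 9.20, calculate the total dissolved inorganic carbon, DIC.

[CO2*] = KH · pCO2 = 10^(−1.46) × 6280×10^-6 = 2.178×10^-4 mol/kg
α₀ = 1/(1 + K1/[H⁺] + K1K2/[H⁺]²) = 1/(1 + 10^+1.16 + 10^-0.86) = 0.06413
DIC = [CO2*]/α₀ = 2.178×10^-4 / 0.06413 = 3.40 mmol/kg

DIC = 3.40 mmol/kg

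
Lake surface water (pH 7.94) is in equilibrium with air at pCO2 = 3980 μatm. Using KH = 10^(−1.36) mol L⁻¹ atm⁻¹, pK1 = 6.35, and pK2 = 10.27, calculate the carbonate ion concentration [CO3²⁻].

[CO2*] = KH · pCO2 = 10^(−1.36) × 3980×10^-6 = 1.737×10^-4 mol/L
α₀ = 1/(1 + K1/[H⁺] + K1K2/[H⁺]²) = 1/(1 + 10^+1.59 + 10^-0.74) = 0.02495
DIC = [CO2*]/α₀ = 1.737×10^-4 / 0.02495 = 6.964 mmol/L
[CO3²⁻] = α₂·DIC; α₂ = 0.004539, so [CO3²⁻] = 0.004539 × 6.964 = 0.0316 mmol/L

[CO3²⁻] = 0.0316 mmol/L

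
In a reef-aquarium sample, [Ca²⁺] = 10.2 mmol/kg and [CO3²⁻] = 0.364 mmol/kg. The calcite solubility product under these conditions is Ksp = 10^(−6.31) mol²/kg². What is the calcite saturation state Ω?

Ω = 7.58

Ksp = 10^(−6.31) = 4.898×10^-7
Ω = [Ca²⁺][CO3²⁻]/Ksp = (10.2×10^-3)(0.364×10^-3) / 4.898×10^-7 = 7.58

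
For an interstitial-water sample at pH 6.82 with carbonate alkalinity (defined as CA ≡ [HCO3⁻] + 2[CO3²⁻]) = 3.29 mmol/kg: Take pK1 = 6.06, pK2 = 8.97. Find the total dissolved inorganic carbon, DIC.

CA = [HCO3⁻] + 2[CO3²⁻] = (α₁ + 2α₂)·DIC
At pH 6.82: [H⁺]/K1 = 10^-0.76 = 0.17378, K2/[H⁺] = 10^-2.15 = 0.0070795
α₁ = 1/(1 + 0.17378 + 0.0070795) = 1/1.1809 = 0.8468; α₂ = α₁·K2/[H⁺] = 0.005995
α₁ + 2α₂ = 0.8588
DIC = CA / (α₁ + 2α₂) = 3.29 / 0.8588 = 3.83 mmol/kg

DIC = 3.83 mmol/kg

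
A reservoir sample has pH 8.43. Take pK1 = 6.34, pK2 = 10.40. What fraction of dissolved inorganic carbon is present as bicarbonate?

α₁ = 0.982

α₁ = 1 / (1 + [H⁺]/K1 + K2/[H⁺]) = 1 / (1 + 10^-2.09 + 10^-1.97)
   = 1 / (1 + 0.0081283 + 0.010715) = 1/1.0188 = 0.9815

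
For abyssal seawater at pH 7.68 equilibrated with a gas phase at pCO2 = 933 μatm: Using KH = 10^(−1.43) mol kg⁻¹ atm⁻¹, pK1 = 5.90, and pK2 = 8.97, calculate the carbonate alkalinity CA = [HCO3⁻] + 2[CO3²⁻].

CA = 2.30 mmol/kg

[CO2*] = KH · pCO2 = 10^(−1.43) × 933×10^-6 = 3.466×10^-5 mol/kg
α₀ = 1/(1 + K1/[H⁺] + K1K2/[H⁺]²) = 1/(1 + 10^+1.78 + 10^+0.49) = 0.01554
DIC = [CO2*]/α₀ = 3.466×10^-5 / 0.01554 = 2.231 mmol/kg
CA = (α₁ + 2α₂)·DIC = (0.9364 + 2×0.04803) × 2.231 = 2.30 mmol/kg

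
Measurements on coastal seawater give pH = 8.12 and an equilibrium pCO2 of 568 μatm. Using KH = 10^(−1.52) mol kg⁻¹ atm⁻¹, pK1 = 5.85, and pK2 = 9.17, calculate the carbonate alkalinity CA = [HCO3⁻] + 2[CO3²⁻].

CA = 3.76 mmol/kg

[CO2*] = KH · pCO2 = 10^(−1.52) × 568×10^-6 = 1.715×10^-5 mol/kg
α₀ = 1/(1 + K1/[H⁺] + K1K2/[H⁺]²) = 1/(1 + 10^+2.27 + 10^+1.22) = 0.004907
DIC = [CO2*]/α₀ = 1.715×10^-5 / 0.004907 = 3.496 mmol/kg
CA = (α₁ + 2α₂)·DIC = (0.9137 + 2×0.08143) × 3.496 = 3.76 mmol/kg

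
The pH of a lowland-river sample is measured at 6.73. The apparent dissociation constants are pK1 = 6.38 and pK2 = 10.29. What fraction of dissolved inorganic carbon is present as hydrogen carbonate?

α₁ = 1 / (1 + [H⁺]/K1 + K2/[H⁺]) = 1 / (1 + 10^-0.35 + 10^-3.56)
   = 1 / (1 + 0.44668 + 0.00027542) = 1/1.4470 = 0.6911

α₁ = 0.691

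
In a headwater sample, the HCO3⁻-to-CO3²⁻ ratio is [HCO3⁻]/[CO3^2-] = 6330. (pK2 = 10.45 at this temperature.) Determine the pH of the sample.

pH = 6.65

From K2 = [H⁺][CO3^2-]/[HCO3⁻]:  pH = pK2 − log₁₀([HCO3⁻]/[CO3^2-])
log₁₀(6330) = +3.801
pH = 10.45 − (+3.801) = 6.65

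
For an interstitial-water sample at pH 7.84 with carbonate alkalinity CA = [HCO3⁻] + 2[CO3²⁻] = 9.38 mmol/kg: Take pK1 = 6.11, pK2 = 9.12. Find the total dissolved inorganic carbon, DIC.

CA = [HCO3⁻] + 2[CO3²⁻] = (α₁ + 2α₂)·DIC
At pH 7.84: [H⁺]/K1 = 10^-1.73 = 0.018621, K2/[H⁺] = 10^-1.28 = 0.052481
α₁ = 1/(1 + 0.018621 + 0.052481) = 1/1.0711 = 0.9336; α₂ = α₁·K2/[H⁺] = 0.04900
α₁ + 2α₂ = 1.0316
DIC = CA / (α₁ + 2α₂) = 9.38 / 1.0316 = 9.09 mmol/kg

DIC = 9.09 mmol/kg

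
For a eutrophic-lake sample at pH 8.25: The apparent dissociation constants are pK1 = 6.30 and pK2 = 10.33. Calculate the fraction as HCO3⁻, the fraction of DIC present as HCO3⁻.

α₁ = 0.981

α₁ = 1 / (1 + [H⁺]/K1 + K2/[H⁺]) = 1 / (1 + 10^-1.95 + 10^-2.08)
   = 1 / (1 + 0.011220 + 0.0083176) = 1/1.0195 = 0.9808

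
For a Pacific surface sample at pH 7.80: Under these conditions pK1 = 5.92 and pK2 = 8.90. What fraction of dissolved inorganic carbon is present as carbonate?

α₂ = 0.0727

α₂ = 1 / (1 + [H⁺]/K2 + [H⁺]²/(K1K2)) = 1 / (1 + 10^+1.10 + 10^-0.78)
   = 1 / (1 + 12.589 + 0.16596) = 1/13.755 = 0.07270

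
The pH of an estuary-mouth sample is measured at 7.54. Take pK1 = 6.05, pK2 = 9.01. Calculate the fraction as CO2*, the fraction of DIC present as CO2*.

α₀ = 0.0303

α₀ = 1 / (1 + K1/[H⁺] + K1K2/[H⁺]²) = 1 / (1 + 10^+1.49 + 10^+0.02)
   = 1 / (1 + 30.903 + 1.0471) = 1/32.950 = 0.03035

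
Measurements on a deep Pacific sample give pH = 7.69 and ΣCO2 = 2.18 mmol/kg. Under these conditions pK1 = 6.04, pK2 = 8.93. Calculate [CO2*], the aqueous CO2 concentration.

[CO2*] = 0.0452 mmol/kg

α₀ = 1 / (1 + K1/[H⁺] + K1K2/[H⁺]²) = 1 / (1 + 10^+1.65 + 10^+0.41)
   = 1 / (1 + 44.668 + 2.5704) = 1/48.239 = 0.02073
[CO2*] = α₀ × DIC = 0.02073 × 2.18 = 0.0452 mmol/kg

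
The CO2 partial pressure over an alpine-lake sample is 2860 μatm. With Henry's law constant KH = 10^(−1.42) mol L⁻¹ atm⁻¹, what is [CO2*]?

KH = 10^(−1.42) = 3.802×10^-2 mol L⁻¹ atm⁻¹
[CO2*] = KH · pCO2 = 3.802×10^-2 × 2860×10^-6 atm = 1.09×10^-4 mol/L

[CO2*] = 109 μmol/L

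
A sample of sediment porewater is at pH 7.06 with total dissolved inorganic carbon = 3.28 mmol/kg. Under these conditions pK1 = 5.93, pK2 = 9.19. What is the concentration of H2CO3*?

[CO2*] = 0.225 mmol/kg

α₀ = 1 / (1 + K1/[H⁺] + K1K2/[H⁺]²) = 1 / (1 + 10^+1.13 + 10^-1.00)
   = 1 / (1 + 13.490 + 0.10000) = 1/14.590 = 0.06854
[CO2*] = α₀ × DIC = 0.06854 × 3.28 = 0.225 mmol/kg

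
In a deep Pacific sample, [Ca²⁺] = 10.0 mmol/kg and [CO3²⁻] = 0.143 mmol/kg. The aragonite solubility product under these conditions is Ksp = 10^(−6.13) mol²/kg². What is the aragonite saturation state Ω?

Ksp = 10^(−6.13) = 7.413×10^-7
Ω = [Ca²⁺][CO3²⁻]/Ksp = (10.0×10^-3)(0.143×10^-3) / 7.413×10^-7 = 1.93

Ω = 1.93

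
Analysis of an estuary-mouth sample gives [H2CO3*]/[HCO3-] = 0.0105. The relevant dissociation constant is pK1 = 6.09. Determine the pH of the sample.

pH = 8.07

From K1 = [H⁺][HCO3-]/[H2CO3*]:  pH = pK1 − log₁₀([H2CO3*]/[HCO3-])
log₁₀(0.0105) = -1.979
pH = 6.09 − (-1.979) = 8.07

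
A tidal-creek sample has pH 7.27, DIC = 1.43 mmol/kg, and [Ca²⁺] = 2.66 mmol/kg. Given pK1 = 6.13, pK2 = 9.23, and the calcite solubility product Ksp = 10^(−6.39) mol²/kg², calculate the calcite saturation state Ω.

Ω = 0.0945

α₂ = 1 / (1 + [H⁺]/K2 + [H⁺]²/(K1K2)) = 1 / (1 + 10^+1.96 + 10^+0.82)
   = 1 / (1 + 91.201 + 6.6069) = 1/98.808 = 0.01012
[CO3²⁻] = α₂ × DIC = 0.01012 × 1.43 = 0.01447 mmol/kg = 14.47 μmol/kg
Ksp = 10^(−6.39) = 4.074×10^-7
Ω = [Ca²⁺][CO3²⁻]/Ksp = (2.66×10^-3)(1.447×10^-5) / 4.074×10^-7 = 0.0945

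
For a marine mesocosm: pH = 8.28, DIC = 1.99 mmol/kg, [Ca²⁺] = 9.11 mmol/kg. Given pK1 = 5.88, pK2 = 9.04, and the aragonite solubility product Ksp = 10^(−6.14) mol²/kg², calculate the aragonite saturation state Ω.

Ω = 3.69

α₂ = 1 / (1 + [H⁺]/K2 + [H⁺]²/(K1K2)) = 1 / (1 + 10^+0.76 + 10^-1.64)
   = 1 / (1 + 5.7544 + 0.022909) = 1/6.7773 = 0.1476
[CO3²⁻] = α₂ × DIC = 0.1476 × 1.99 = 0.2936 mmol/kg
Ksp = 10^(−6.14) = 7.244×10^-7
Ω = [Ca²⁺][CO3²⁻]/Ksp = (9.11×10^-3)(2.936×10^-4) / 7.244×10^-7 = 3.69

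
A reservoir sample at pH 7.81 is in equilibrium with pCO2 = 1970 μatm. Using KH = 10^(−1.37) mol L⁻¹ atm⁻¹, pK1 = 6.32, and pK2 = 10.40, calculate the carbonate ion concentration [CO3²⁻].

[CO3²⁻] = 6.68 μmol/L

[CO2*] = KH · pCO2 = 10^(−1.37) × 1970×10^-6 = 8.404×10^-5 mol/L
α₀ = 1/(1 + K1/[H⁺] + K1K2/[H⁺]²) = 1/(1 + 10^+1.49 + 10^-1.10) = 0.03127
DIC = [CO2*]/α₀ = 8.404×10^-5 / 0.03127 = 2.688 mmol/L
[CO3²⁻] = α₂·DIC; α₂ = 0.002484, so [CO3²⁻] = 0.002484 × 2.688 = 0.00668 mmol/L = 6.68 μmol/L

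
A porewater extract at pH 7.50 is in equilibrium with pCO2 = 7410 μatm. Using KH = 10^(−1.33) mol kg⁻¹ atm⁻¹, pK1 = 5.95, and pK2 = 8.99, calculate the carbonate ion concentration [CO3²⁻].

[CO2*] = KH · pCO2 = 10^(−1.33) × 7410×10^-6 = 3.466×10^-4 mol/kg
α₀ = 1/(1 + K1/[H⁺] + K1K2/[H⁺]²) = 1/(1 + 10^+1.55 + 10^+0.06) = 0.02657
DIC = [CO2*]/α₀ = 3.466×10^-4 / 0.02657 = 13.04 mmol/kg
[CO3²⁻] = α₂·DIC; α₂ = 0.03051, so [CO3²⁻] = 0.03051 × 13.04 = 0.398 mmol/kg

[CO3²⁻] = 0.398 mmol/kg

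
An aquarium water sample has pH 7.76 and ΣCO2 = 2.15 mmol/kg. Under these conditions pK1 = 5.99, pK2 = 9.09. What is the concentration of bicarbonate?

[HCO3⁻] = 2.02 mmol/kg

α₁ = 1 / (1 + [H⁺]/K1 + K2/[H⁺]) = 1 / (1 + 10^-1.77 + 10^-1.33)
   = 1 / (1 + 0.016982 + 0.046774) = 1/1.0638 = 0.9401
[HCO3⁻] = α₁ × DIC = 0.9401 × 2.15 = 2.02 mmol/kg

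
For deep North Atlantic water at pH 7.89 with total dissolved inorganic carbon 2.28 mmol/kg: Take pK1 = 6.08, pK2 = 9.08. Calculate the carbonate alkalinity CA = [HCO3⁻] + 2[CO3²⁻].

CA = [HCO3⁻] + 2[CO3²⁻] = (α₁ + 2α₂)·DIC
At pH 7.89: [H⁺]/K1 = 10^-1.81 = 0.015488, K2/[H⁺] = 10^-1.19 = 0.064565
α₁ = 1/(1 + 0.015488 + 0.064565) = 1/1.0801 = 0.9259; α₂ = α₁·K2/[H⁺] = 0.05978
α₁ + 2α₂ = 1.0454
CA = 1.0454 × 2.28 = 2.38 mmol/kg

CA = 2.38 mmol/kg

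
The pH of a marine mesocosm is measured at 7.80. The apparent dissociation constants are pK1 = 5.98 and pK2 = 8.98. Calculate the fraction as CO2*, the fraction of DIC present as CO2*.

α₀ = 1 / (1 + K1/[H⁺] + K1K2/[H⁺]²) = 1 / (1 + 10^+1.82 + 10^+0.64)
   = 1 / (1 + 66.069 + 4.3652) = 1/71.435 = 0.01400

α₀ = 0.0140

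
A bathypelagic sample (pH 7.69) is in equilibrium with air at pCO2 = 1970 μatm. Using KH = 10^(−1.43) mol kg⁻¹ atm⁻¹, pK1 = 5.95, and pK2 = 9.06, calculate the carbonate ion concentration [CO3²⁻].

[CO2*] = KH · pCO2 = 10^(−1.43) × 1970×10^-6 = 7.319×10^-5 mol/kg
α₀ = 1/(1 + K1/[H⁺] + K1K2/[H⁺]²) = 1/(1 + 10^+1.74 + 10^+0.37) = 0.01715
DIC = [CO2*]/α₀ = 7.319×10^-5 / 0.01715 = 4.267 mmol/kg
[CO3²⁻] = α₂·DIC; α₂ = 0.04021, so [CO3²⁻] = 0.04021 × 4.267 = 0.172 mmol/kg

[CO3²⁻] = 0.172 mmol/kg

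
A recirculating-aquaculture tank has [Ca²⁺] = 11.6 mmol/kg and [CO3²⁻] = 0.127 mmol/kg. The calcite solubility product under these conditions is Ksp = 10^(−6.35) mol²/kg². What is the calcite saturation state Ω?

Ksp = 10^(−6.35) = 4.467×10^-7
Ω = [Ca²⁺][CO3²⁻]/Ksp = (11.6×10^-3)(0.127×10^-3) / 4.467×10^-7 = 3.30

Ω = 3.30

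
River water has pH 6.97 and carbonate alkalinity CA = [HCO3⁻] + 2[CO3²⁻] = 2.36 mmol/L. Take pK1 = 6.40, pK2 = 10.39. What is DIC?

CA = [HCO3⁻] + 2[CO3²⁻] = (α₁ + 2α₂)·DIC
At pH 6.97: [H⁺]/K1 = 10^-0.57 = 0.26915, K2/[H⁺] = 10^-3.42 = 0.00038019
α₁ = 1/(1 + 0.26915 + 0.00038019) = 1/1.2695 = 0.7877; α₂ = α₁·K2/[H⁺] = 0.0002995
α₁ + 2α₂ = 0.7883
DIC = CA / (α₁ + 2α₂) = 2.36 / 0.7883 = 2.99 mmol/L

DIC = 2.99 mmol/L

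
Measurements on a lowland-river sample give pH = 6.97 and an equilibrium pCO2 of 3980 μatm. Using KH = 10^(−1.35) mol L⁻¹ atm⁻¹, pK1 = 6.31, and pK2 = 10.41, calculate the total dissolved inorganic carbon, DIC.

[CO2*] = KH · pCO2 = 10^(−1.35) × 3980×10^-6 = 1.778×10^-4 mol/L
α₀ = 1/(1 + K1/[H⁺] + K1K2/[H⁺]²) = 1/(1 + 10^+0.66 + 10^-2.78) = 0.1795
DIC = [CO2*]/α₀ = 1.778×10^-4 / 0.1795 = 0.991 mmol/L

DIC = 0.991 mmol/L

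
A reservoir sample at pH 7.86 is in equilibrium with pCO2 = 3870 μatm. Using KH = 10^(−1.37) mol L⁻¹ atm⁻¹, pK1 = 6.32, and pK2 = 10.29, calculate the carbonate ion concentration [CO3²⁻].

[CO3²⁻] = 0.0213 mmol/L

[CO2*] = KH · pCO2 = 10^(−1.37) × 3870×10^-6 = 1.651×10^-4 mol/L
α₀ = 1/(1 + K1/[H⁺] + K1K2/[H⁺]²) = 1/(1 + 10^+1.54 + 10^-0.89) = 0.02793
DIC = [CO2*]/α₀ = 1.651×10^-4 / 0.02793 = 5.911 mmol/L
[CO3²⁻] = α₂·DIC; α₂ = 0.003598, so [CO3²⁻] = 0.003598 × 5.911 = 0.0213 mmol/L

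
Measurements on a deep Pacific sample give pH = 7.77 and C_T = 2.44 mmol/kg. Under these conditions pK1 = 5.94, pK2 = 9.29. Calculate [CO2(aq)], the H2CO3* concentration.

α₀ = 1 / (1 + K1/[H⁺] + K1K2/[H⁺]²) = 1 / (1 + 10^+1.83 + 10^+0.31)
   = 1 / (1 + 67.608 + 2.0417) = 1/70.650 = 0.01415
[CO2*] = α₀ × DIC = 0.01415 × 2.44 = 0.0345 mmol/kg

[CO2*] = 0.0345 mmol/kg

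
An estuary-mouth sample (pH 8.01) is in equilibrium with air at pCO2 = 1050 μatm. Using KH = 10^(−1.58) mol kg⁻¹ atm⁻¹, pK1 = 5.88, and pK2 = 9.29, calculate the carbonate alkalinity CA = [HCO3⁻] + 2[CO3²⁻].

CA = 4.12 mmol/kg

[CO2*] = KH · pCO2 = 10^(−1.58) × 1050×10^-6 = 2.762×10^-5 mol/kg
α₀ = 1/(1 + K1/[H⁺] + K1K2/[H⁺]²) = 1/(1 + 10^+2.13 + 10^+0.85) = 0.006994
DIC = [CO2*]/α₀ = 2.762×10^-5 / 0.006994 = 3.949 mmol/kg
CA = (α₁ + 2α₂)·DIC = (0.9435 + 2×0.04952) × 3.949 = 4.12 mmol/kg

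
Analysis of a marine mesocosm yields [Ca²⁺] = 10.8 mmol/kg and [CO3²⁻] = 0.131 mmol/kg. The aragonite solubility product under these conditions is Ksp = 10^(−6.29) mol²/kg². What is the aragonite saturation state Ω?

Ksp = 10^(−6.29) = 5.129×10^-7
Ω = [Ca²⁺][CO3²⁻]/Ksp = (10.8×10^-3)(0.131×10^-3) / 5.129×10^-7 = 2.76

Ω = 2.76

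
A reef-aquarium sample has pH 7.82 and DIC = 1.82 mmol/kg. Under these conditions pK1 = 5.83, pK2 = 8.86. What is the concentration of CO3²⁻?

[CO3²⁻] = 0.151 mmol/kg

α₂ = 1 / (1 + [H⁺]/K2 + [H⁺]²/(K1K2)) = 1 / (1 + 10^+1.04 + 10^-0.95)
   = 1 / (1 + 10.965 + 0.11220) = 1/12.077 = 0.08280
[CO3²⁻] = α₂ × DIC = 0.08280 × 1.82 = 0.151 mmol/kg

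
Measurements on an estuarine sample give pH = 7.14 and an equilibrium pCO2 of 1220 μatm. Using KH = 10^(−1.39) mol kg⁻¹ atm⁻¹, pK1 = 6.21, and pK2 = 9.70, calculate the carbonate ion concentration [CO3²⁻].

[CO3²⁻] = 1.17 μmol/kg

[CO2*] = KH · pCO2 = 10^(−1.39) × 1220×10^-6 = 4.970×10^-5 mol/kg
α₀ = 1/(1 + K1/[H⁺] + K1K2/[H⁺]²) = 1/(1 + 10^+0.93 + 10^-1.63) = 0.1049
DIC = [CO2*]/α₀ = 4.970×10^-5 / 0.1049 = 0.4739 mmol/kg
[CO3²⁻] = α₂·DIC; α₂ = 0.002459, so [CO3²⁻] = 0.002459 × 0.4739 = 0.00117 mmol/kg = 1.17 μmol/kg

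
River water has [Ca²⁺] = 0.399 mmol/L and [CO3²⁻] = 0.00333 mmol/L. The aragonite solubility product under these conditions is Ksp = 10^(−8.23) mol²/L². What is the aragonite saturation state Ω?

Ω = 0.226

Ksp = 10^(−8.23) = 5.888×10^-9
Ω = [Ca²⁺][CO3²⁻]/Ksp = (0.399×10^-3)(0.00333×10^-3) / 5.888×10^-9 = 0.226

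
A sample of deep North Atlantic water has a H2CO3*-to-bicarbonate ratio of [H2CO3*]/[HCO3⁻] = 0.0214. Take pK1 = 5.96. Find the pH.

From K1 = [H⁺][HCO3⁻]/[H2CO3*]:  pH = pK1 − log₁₀([H2CO3*]/[HCO3⁻])
log₁₀(0.0214) = -1.670
pH = 5.96 − (-1.670) = 7.63

pH = 7.63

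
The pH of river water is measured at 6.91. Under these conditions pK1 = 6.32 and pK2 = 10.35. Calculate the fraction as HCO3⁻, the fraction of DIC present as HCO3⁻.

α₁ = 1 / (1 + [H⁺]/K1 + K2/[H⁺]) = 1 / (1 + 10^-0.59 + 10^-3.44)
   = 1 / (1 + 0.25704 + 0.00036308) = 1/1.2574 = 0.7953

α₁ = 0.795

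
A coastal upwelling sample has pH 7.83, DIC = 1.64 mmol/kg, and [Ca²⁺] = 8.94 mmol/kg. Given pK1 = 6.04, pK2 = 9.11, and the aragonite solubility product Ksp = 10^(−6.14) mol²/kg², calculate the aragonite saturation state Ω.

α₂ = 1 / (1 + [H⁺]/K2 + [H⁺]²/(K1K2)) = 1 / (1 + 10^+1.28 + 10^-0.51)
   = 1 / (1 + 19.055 + 0.30903) = 1/20.364 = 0.04911
[CO3²⁻] = α₂ × DIC = 0.04911 × 1.64 = 0.08054 mmol/kg
Ksp = 10^(−6.14) = 7.244×10^-7
Ω = [Ca²⁺][CO3²⁻]/Ksp = (8.94×10^-3)(8.054×10^-5) / 7.244×10^-7 = 0.994

Ω = 0.994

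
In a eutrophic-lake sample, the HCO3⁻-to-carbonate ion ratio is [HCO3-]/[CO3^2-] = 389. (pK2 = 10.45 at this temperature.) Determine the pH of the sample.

From K2 = [H⁺][CO3^2-]/[HCO3-]:  pH = pK2 − log₁₀([HCO3-]/[CO3^2-])
log₁₀(389) = +2.590
pH = 10.45 − (+2.590) = 7.86

pH = 7.86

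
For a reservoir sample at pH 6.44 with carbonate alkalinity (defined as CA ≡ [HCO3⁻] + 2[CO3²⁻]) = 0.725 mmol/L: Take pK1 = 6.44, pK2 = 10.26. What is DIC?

CA = [HCO3⁻] + 2[CO3²⁻] = (α₁ + 2α₂)·DIC
At pH 6.44: [H⁺]/K1 = 10^0.00 = 1.0000, K2/[H⁺] = 10^-3.82 = 0.00015136
α₁ = 1/(1 + 1.0000 + 0.00015136) = 1/2.0002 = 0.5000; α₂ = α₁·K2/[H⁺] = 7.567×10^-5
α₁ + 2α₂ = 0.5001
DIC = CA / (α₁ + 2α₂) = 0.725 / 0.5001 = 1.45 mmol/L

DIC = 1.45 mmol/L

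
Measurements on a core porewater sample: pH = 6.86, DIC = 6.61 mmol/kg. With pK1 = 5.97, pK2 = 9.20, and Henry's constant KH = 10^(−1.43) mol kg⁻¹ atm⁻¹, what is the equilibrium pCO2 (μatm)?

pCO2 = 2.02×10^4 μatm

α₀ = 1 / (1 + K1/[H⁺] + K1K2/[H⁺]²) = 1 / (1 + 10^+0.89 + 10^-1.45)
   = 1 / (1 + 7.7625 + 0.035481) = 1/8.7980 = 0.1137
[CO2*] = α₀ × DIC = 0.1137 × 6.61 = 0.7513 mmol/kg
pCO2 = [CO2*]/KH = 7.513×10^-4 / 3.715×10^-2 = 2.02×10^4 μatm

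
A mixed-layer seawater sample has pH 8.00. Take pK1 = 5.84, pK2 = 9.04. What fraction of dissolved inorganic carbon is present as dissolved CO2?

α₀ = 1 / (1 + K1/[H⁺] + K1K2/[H⁺]²) = 1 / (1 + 10^+2.16 + 10^+1.12)
   = 1 / (1 + 144.54 + 13.183) = 1/158.73 = 0.006300

α₀ = 0.00630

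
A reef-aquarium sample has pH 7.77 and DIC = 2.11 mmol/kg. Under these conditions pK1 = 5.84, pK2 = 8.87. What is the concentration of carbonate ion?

α₂ = 1 / (1 + [H⁺]/K2 + [H⁺]²/(K1K2)) = 1 / (1 + 10^+1.10 + 10^-0.83)
   = 1 / (1 + 12.589 + 0.14791) = 1/13.737 = 0.07280
[CO3²⁻] = α₂ × DIC = 0.07280 × 2.11 = 0.154 mmol/kg

[CO3²⁻] = 0.154 mmol/kg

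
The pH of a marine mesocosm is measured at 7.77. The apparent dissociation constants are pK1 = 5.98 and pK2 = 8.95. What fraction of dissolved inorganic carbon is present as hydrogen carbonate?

α₁ = 0.924

α₁ = 1 / (1 + [H⁺]/K1 + K2/[H⁺]) = 1 / (1 + 10^-1.79 + 10^-1.18)
   = 1 / (1 + 0.016218 + 0.066069) = 1/1.0823 = 0.9240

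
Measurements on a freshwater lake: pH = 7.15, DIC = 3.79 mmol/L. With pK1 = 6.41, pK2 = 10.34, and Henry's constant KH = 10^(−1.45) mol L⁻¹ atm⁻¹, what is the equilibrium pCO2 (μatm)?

α₀ = 1 / (1 + K1/[H⁺] + K1K2/[H⁺]²) = 1 / (1 + 10^+0.74 + 10^-2.45)
   = 1 / (1 + 5.4954 + 0.0035481) = 1/6.4990 = 0.1539
[CO2*] = α₀ × DIC = 0.1539 × 3.79 = 0.5832 mmol/L
pCO2 = [CO2*]/KH = 5.832×10^-4 / 3.548×10^-2 = 1.64×10^4 μatm

pCO2 = 1.64×10^4 μatm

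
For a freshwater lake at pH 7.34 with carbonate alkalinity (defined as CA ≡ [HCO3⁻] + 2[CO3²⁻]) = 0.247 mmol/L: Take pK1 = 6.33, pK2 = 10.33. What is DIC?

CA = [HCO3⁻] + 2[CO3²⁻] = (α₁ + 2α₂)·DIC
At pH 7.34: [H⁺]/K1 = 10^-1.01 = 0.097724, K2/[H⁺] = 10^-2.99 = 0.0010233
α₁ = 1/(1 + 0.097724 + 0.0010233) = 1/1.0987 = 0.9101; α₂ = α₁·K2/[H⁺] = 0.0009313
α₁ + 2α₂ = 0.9120
DIC = CA / (α₁ + 2α₂) = 0.247 / 0.9120 = 0.271 mmol/L

DIC = 0.271 mmol/L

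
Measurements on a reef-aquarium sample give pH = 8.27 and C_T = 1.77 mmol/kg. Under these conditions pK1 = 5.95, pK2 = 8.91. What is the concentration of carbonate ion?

α₂ = 1 / (1 + [H⁺]/K2 + [H⁺]²/(K1K2)) = 1 / (1 + 10^+0.64 + 10^-1.68)
   = 1 / (1 + 4.3652 + 0.020893) = 1/5.3861 = 0.1857
[CO3²⁻] = α₂ × DIC = 0.1857 × 1.77 = 0.329 mmol/kg

[CO3²⁻] = 0.329 mmol/kg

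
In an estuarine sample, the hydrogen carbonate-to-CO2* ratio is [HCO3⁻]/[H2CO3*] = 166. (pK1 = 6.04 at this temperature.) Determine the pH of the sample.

From K1 = [H⁺][HCO3⁻]/[H2CO3*]:  pH = pK1 + log₁₀([HCO3⁻]/[H2CO3*])
log₁₀(166) = +2.220
pH = 6.04 + (+2.220) = 8.26

pH = 8.26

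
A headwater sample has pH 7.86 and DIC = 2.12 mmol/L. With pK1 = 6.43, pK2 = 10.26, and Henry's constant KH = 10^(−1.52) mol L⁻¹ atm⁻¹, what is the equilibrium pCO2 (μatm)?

pCO2 = 2510 μatm

α₀ = 1 / (1 + K1/[H⁺] + K1K2/[H⁺]²) = 1 / (1 + 10^+1.43 + 10^-0.97)
   = 1 / (1 + 26.915 + 0.10715) = 1/28.022 = 0.03569
[CO2*] = α₀ × DIC = 0.03569 × 2.12 = 0.07565 mmol/L
pCO2 = [CO2*]/KH = 7.565×10^-5 / 3.020×10^-2 = 2510 μatm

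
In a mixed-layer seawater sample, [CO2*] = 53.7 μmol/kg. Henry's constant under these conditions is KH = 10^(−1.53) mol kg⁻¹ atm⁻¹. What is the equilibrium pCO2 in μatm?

pCO2 = 1820 μatm

KH = 10^(−1.53) = 2.951×10^-2 mol kg⁻¹ atm⁻¹
pCO2 = [CO2*]/KH = 53.7×10^-6 / 2.951×10^-2 = 1.82×10^-3 atm = 1820 μatm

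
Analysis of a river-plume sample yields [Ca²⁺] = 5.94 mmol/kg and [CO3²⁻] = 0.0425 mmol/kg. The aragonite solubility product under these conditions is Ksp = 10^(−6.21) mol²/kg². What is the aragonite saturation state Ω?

Ω = 0.409

Ksp = 10^(−6.21) = 6.166×10^-7
Ω = [Ca²⁺][CO3²⁻]/Ksp = (5.94×10^-3)(0.0425×10^-3) / 6.166×10^-7 = 0.409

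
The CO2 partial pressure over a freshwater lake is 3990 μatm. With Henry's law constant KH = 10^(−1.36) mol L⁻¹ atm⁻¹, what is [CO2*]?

KH = 10^(−1.36) = 4.365×10^-2 mol L⁻¹ atm⁻¹
[CO2*] = KH · pCO2 = 4.365×10^-2 × 3990×10^-6 atm = 1.74×10^-4 mol/L

[CO2*] = 174 μmol/L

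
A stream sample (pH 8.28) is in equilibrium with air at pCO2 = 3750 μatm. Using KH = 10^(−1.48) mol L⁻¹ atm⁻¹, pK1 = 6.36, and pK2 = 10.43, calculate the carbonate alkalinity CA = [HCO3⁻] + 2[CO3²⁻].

CA = 10.5 mmol/L

[CO2*] = KH · pCO2 = 10^(−1.48) × 3750×10^-6 = 1.242×10^-4 mol/L
α₀ = 1/(1 + K1/[H⁺] + K1K2/[H⁺]²) = 1/(1 + 10^+1.92 + 10^-0.23) = 0.01180
DIC = [CO2*]/α₀ = 1.242×10^-4 / 0.01180 = 10.53 mmol/L
CA = (α₁ + 2α₂)·DIC = (0.9813 + 2×0.006947) × 10.53 = 10.5 mmol/L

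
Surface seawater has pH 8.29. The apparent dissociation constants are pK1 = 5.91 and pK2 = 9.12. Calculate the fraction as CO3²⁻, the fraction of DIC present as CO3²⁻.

α₂ = 1 / (1 + [H⁺]/K2 + [H⁺]²/(K1K2)) = 1 / (1 + 10^+0.83 + 10^-1.55)
   = 1 / (1 + 6.7608 + 0.028184) = 1/7.7890 = 0.1284

α₂ = 0.128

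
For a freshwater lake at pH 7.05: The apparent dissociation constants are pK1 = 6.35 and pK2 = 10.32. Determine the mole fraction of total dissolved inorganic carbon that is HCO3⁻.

α₁ = 0.833

α₁ = 1 / (1 + [H⁺]/K1 + K2/[H⁺]) = 1 / (1 + 10^-0.70 + 10^-3.27)
   = 1 / (1 + 0.19953 + 0.00053703) = 1/1.2001 = 0.8333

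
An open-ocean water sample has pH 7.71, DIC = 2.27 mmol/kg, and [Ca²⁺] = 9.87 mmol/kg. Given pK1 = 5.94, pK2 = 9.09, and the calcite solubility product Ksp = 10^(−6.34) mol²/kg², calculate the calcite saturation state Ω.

α₂ = 1 / (1 + [H⁺]/K2 + [H⁺]²/(K1K2)) = 1 / (1 + 10^+1.38 + 10^-0.39)
   = 1 / (1 + 23.988 + 0.40738) = 1/25.396 = 0.03938
[CO3²⁻] = α₂ × DIC = 0.03938 × 2.27 = 0.08939 mmol/kg
Ksp = 10^(−6.34) = 4.571×10^-7
Ω = [Ca²⁺][CO3²⁻]/Ksp = (9.87×10^-3)(8.939×10^-5) / 4.571×10^-7 = 1.93

Ω = 1.93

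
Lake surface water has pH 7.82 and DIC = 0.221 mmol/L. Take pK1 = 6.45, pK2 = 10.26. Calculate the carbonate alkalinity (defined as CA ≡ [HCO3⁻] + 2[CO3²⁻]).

CA = 0.213 mmol/L

CA = [HCO3⁻] + 2[CO3²⁻] = (α₁ + 2α₂)·DIC
At pH 7.82: [H⁺]/K1 = 10^-1.37 = 0.042658, K2/[H⁺] = 10^-2.44 = 0.0036308
α₁ = 1/(1 + 0.042658 + 0.0036308) = 1/1.0463 = 0.9558; α₂ = α₁·K2/[H⁺] = 0.003470
α₁ + 2α₂ = 0.9627
CA = 0.9627 × 0.221 = 0.213 mmol/L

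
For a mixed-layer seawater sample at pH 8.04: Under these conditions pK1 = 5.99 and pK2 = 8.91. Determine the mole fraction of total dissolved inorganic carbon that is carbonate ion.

α₂ = 1 / (1 + [H⁺]/K2 + [H⁺]²/(K1K2)) = 1 / (1 + 10^+0.87 + 10^-1.18)
   = 1 / (1 + 7.4131 + 0.066069) = 1/8.4792 = 0.1179

α₂ = 0.118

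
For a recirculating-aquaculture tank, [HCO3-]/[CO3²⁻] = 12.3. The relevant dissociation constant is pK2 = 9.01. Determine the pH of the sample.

pH = 7.92

From K2 = [H⁺][CO3²⁻]/[HCO3-]:  pH = pK2 − log₁₀([HCO3-]/[CO3²⁻])
log₁₀(12.3) = +1.090
pH = 9.01 − (+1.090) = 7.92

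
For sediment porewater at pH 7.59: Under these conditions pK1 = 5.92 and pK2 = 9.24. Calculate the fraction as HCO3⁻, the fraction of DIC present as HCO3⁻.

α₁ = 0.958

α₁ = 1 / (1 + [H⁺]/K1 + K2/[H⁺]) = 1 / (1 + 10^-1.67 + 10^-1.65)
   = 1 / (1 + 0.021380 + 0.022387) = 1/1.0438 = 0.9581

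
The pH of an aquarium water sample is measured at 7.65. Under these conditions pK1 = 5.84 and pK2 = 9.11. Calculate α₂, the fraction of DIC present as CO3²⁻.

α₂ = 1 / (1 + [H⁺]/K2 + [H⁺]²/(K1K2)) = 1 / (1 + 10^+1.46 + 10^-0.35)
   = 1 / (1 + 28.840 + 0.44668) = 1/30.287 = 0.03302

α₂ = 0.0330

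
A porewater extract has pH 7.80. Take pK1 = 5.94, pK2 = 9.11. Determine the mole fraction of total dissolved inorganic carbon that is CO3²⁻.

α₂ = 1 / (1 + [H⁺]/K2 + [H⁺]²/(K1K2)) = 1 / (1 + 10^+1.31 + 10^-0.55)
   = 1 / (1 + 20.417 + 0.28184) = 1/21.699 = 0.04608

α₂ = 0.0461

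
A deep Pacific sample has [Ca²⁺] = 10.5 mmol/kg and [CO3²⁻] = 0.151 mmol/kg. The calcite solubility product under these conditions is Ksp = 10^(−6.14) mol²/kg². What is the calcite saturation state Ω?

Ksp = 10^(−6.14) = 7.244×10^-7
Ω = [Ca²⁺][CO3²⁻]/Ksp = (10.5×10^-3)(0.151×10^-3) / 7.244×10^-7 = 2.19

Ω = 2.19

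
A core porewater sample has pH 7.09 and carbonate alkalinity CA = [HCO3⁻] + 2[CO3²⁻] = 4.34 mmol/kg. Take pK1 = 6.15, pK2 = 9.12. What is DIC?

CA = [HCO3⁻] + 2[CO3²⁻] = (α₁ + 2α₂)·DIC
At pH 7.09: [H⁺]/K1 = 10^-0.94 = 0.11482, K2/[H⁺] = 10^-2.03 = 0.0093325
α₁ = 1/(1 + 0.11482 + 0.0093325) = 1/1.1241 = 0.8896; α₂ = α₁·K2/[H⁺] = 0.008302
α₁ + 2α₂ = 0.9062
DIC = CA / (α₁ + 2α₂) = 4.34 / 0.9062 = 4.79 mmol/kg

DIC = 4.79 mmol/kg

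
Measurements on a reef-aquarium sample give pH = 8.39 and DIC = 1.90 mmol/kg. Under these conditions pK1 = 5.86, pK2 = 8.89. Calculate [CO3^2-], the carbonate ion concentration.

[CO3²⁻] = 0.455 mmol/kg

α₂ = 1 / (1 + [H⁺]/K2 + [H⁺]²/(K1K2)) = 1 / (1 + 10^+0.50 + 10^-2.03)
   = 1 / (1 + 3.1623 + 0.0093325) = 1/4.1716 = 0.2397
[CO3²⁻] = α₂ × DIC = 0.2397 × 1.90 = 0.455 mmol/kg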